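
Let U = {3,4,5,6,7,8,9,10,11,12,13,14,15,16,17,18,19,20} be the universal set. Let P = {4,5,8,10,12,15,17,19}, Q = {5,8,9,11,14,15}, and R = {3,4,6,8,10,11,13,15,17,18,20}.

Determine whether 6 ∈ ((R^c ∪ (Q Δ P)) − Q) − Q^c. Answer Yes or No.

No

6 ∈ R, so 6 ∉ R^c
6 ∉ Q and 6 ∉ P, so 6 ∉ Q Δ P
6 ∉ R^c and 6 ∉ (Q Δ P), so 6 ∉ R^c ∪ (Q Δ P)
6 ∉ (R^c ∪ (Q Δ P)) and 6 ∉ Q, so 6 ∉ (R^c ∪ (Q Δ P)) − Q
6 ∉ Q, so 6 ∈ Q^c
6 ∉ ((R^c ∪ (Q Δ P)) − Q) and 6 ∈ Q^c, so 6 ∉ ((R^c ∪ (Q Δ P)) − Q) − Q^c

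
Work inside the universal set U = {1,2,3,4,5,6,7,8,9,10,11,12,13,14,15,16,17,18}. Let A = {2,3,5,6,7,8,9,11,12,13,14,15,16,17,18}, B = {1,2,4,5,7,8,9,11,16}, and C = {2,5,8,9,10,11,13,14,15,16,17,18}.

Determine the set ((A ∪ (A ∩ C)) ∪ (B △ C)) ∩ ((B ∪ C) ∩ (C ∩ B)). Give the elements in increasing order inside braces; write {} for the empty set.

A ∩ C = {2,5,8,9,11,13,14,15,16,17,18}
A ∪ (A ∩ C) = {2,3,5,6,7,8,9,11,12,13,14,15,16,17,18}
B △ C = {1,4,7,10,13,14,15,17,18}
(A ∪ (A ∩ C)) ∪ (B △ C) = {1,2,3,4,5,6,7,8,9,10,11,12,13,14,15,16,17,18}
B ∪ C = {1,2,4,5,7,8,9,10,11,13,14,15,16,17,18}
C ∩ B = {2,5,8,9,11,16}
(B ∪ C) ∩ (C ∩ B) = {2,5,8,9,11,16}
((A ∪ (A ∩ C)) ∪ (B △ C)) ∩ ((B ∪ C) ∩ (C ∩ B)) = {2,5,8,9,11,16}

{2,5,8,9,11,16}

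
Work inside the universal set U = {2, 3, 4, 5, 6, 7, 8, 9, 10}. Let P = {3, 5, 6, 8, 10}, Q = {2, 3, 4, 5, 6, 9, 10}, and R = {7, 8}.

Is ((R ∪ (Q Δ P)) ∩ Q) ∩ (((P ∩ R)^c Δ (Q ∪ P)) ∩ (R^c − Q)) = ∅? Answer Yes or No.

Yes

Q Δ P = {2, 4, 8, 9}
R ∪ (Q Δ P) = {2, 4, 7, 8, 9}
(R ∪ (Q Δ P)) ∩ Q = {2, 4, 9}
P ∩ R = {8}
(P ∩ R)^c = {2, 3, 4, 5, 6, 7, 9, 10}
Q ∪ P = {2, 3, 4, 5, 6, 8, 9, 10}
(P ∩ R)^c Δ (Q ∪ P) = {7, 8}
R^c = {2, 3, 4, 5, 6, 9, 10}
R^c − Q = {}
((P ∩ R)^c Δ (Q ∪ P)) ∩ (R^c − Q) = {}
{2, 4, 9} and {} share no elements.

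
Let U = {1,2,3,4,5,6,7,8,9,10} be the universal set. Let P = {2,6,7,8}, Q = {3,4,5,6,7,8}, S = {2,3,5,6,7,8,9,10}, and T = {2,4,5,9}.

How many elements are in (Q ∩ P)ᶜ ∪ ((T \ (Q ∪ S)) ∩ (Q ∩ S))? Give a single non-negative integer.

7

Q ∩ P = {6,7,8}
(Q ∩ P)ᶜ = {1,2,3,4,5,9,10}
Q ∪ S = {2,3,4,5,6,7,8,9,10}
T \ (Q ∪ S) = {}
Q ∩ S = {3,5,6,7,8}
(T \ (Q ∪ S)) ∩ (Q ∩ S) = {}
(Q ∩ P)ᶜ ∪ ((T \ (Q ∪ S)) ∩ (Q ∩ S)) = {1,2,3,4,5,9,10}
|(Q ∩ P)ᶜ ∪ ((T \ (Q ∪ S)) ∩ (Q ∩ S))| = 7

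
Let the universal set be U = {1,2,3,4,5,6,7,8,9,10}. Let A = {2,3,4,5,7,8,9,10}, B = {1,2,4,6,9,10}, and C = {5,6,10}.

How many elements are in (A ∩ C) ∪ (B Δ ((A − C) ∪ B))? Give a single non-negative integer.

5

A ∩ C = {5,10}
A − C = {2,3,4,7,8,9}
(A − C) ∪ B = {1,2,3,4,6,7,8,9,10}
B Δ ((A − C) ∪ B) = {3,7,8}
(A ∩ C) ∪ (B Δ ((A − C) ∪ B)) = {3,5,7,8,10}
|(A ∩ C) ∪ (B Δ ((A − C) ∪ B))| = 5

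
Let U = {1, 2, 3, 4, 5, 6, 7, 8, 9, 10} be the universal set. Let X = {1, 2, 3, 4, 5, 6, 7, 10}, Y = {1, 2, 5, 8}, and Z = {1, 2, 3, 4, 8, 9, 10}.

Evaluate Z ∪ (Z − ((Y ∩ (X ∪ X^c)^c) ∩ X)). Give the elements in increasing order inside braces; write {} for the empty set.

X^c = {8, 9}
X ∪ X^c = {1, 2, 3, 4, 5, 6, 7, 8, 9, 10}
(X ∪ X^c)^c = {}
Y ∩ (X ∪ X^c)^c = {}
(Y ∩ (X ∪ X^c)^c) ∩ X = {}
Z − ((Y ∩ (X ∪ X^c)^c) ∩ X) = {1, 2, 3, 4, 8, 9, 10}
Z ∪ (Z − ((Y ∩ (X ∪ X^c)^c) ∩ X)) = {1, 2, 3, 4, 8, 9, 10}

{1, 2, 3, 4, 8, 9, 10}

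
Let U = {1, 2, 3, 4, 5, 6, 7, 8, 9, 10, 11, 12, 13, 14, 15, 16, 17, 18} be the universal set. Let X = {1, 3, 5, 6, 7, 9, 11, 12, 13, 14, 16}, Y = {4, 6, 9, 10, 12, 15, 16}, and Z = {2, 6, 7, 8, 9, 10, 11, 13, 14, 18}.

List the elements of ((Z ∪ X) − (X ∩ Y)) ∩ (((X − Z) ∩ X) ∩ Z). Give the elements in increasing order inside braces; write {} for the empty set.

Z ∪ X = {1, 2, 3, 5, 6, 7, 8, 9, 10, 11, 12, 13, 14, 16, 18}
X ∩ Y = {6, 9, 12, 16}
(Z ∪ X) − (X ∩ Y) = {1, 2, 3, 5, 7, 8, 10, 11, 13, 14, 18}
X − Z = {1, 3, 5, 12, 16}
(X − Z) ∩ X = {1, 3, 5, 12, 16}
((X − Z) ∩ X) ∩ Z = {}
((Z ∪ X) − (X ∩ Y)) ∩ (((X − Z) ∩ X) ∩ Z) = {}

{}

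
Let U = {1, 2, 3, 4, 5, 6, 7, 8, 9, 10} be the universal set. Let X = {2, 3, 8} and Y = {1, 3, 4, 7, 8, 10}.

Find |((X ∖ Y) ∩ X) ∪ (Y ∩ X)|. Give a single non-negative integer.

X ∖ Y = {2}
(X ∖ Y) ∩ X = {2}
Y ∩ X = {3, 8}
((X ∖ Y) ∩ X) ∪ (Y ∩ X) = {2, 3, 8}
|((X ∖ Y) ∩ X) ∪ (Y ∩ X)| = 3

3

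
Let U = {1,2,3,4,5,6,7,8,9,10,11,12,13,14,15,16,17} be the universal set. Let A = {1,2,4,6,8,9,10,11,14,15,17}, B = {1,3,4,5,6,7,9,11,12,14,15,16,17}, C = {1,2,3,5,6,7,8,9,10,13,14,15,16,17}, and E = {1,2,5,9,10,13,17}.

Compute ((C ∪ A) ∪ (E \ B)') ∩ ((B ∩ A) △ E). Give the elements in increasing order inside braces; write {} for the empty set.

{2,4,5,6,10,11,13,14,15}

C ∪ A = {1,2,3,4,5,6,7,8,9,10,11,13,14,15,16,17}
E \ B = {2,10,13}
(E \ B)' = {1,3,4,5,6,7,8,9,11,12,14,15,16,17}
(C ∪ A) ∪ (E \ B)' = {1,2,3,4,5,6,7,8,9,10,11,12,13,14,15,16,17}
B ∩ A = {1,4,6,9,11,14,15,17}
(B ∩ A) △ E = {2,4,5,6,10,11,13,14,15}
((C ∪ A) ∪ (E \ B)') ∩ ((B ∩ A) △ E) = {2,4,5,6,10,11,13,14,15}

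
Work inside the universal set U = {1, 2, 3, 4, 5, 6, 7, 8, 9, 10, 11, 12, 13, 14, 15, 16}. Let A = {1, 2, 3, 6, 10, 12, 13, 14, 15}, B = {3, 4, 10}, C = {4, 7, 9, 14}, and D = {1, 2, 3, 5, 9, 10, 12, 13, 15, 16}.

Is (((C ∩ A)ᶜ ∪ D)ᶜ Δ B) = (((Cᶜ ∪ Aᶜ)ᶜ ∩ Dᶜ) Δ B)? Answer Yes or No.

Yes

C ∩ A = {14}
(C ∩ A)ᶜ = {1, 2, 3, 4, 5, 6, 7, 8, 9, 10, 11, 12, 13, 15, 16}
(C ∩ A)ᶜ ∪ D = {1, 2, 3, 4, 5, 6, 7, 8, 9, 10, 11, 12, 13, 15, 16}
((C ∩ A)ᶜ ∪ D)ᶜ = {14}
((C ∩ A)ᶜ ∪ D)ᶜ Δ B = {3, 4, 10, 14}
Cᶜ = {1, 2, 3, 5, 6, 8, 10, 11, 12, 13, 15, 16}
Aᶜ = {4, 5, 7, 8, 9, 11, 16}
Cᶜ ∪ Aᶜ = {1, 2, 3, 4, 5, 6, 7, 8, 9, 10, 11, 12, 13, 15, 16}
(Cᶜ ∪ Aᶜ)ᶜ = {14}
Dᶜ = {4, 6, 7, 8, 11, 14}
(Cᶜ ∪ Aᶜ)ᶜ ∩ Dᶜ = {14}
((Cᶜ ∪ Aᶜ)ᶜ ∩ Dᶜ) Δ B = {3, 4, 10, 14}
Both equal {3, 4, 10, 14}, so ((C ∩ A)ᶜ ∪ D)ᶜ Δ B = ((Cᶜ ∪ Aᶜ)ᶜ ∩ Dᶜ) Δ B.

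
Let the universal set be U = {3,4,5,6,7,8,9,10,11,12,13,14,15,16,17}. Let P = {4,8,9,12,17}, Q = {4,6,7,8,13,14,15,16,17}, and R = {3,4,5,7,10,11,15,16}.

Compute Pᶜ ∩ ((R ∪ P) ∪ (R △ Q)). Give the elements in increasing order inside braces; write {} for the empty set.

Pᶜ = {3,5,6,7,10,11,13,14,15,16}
R ∪ P = {3,4,5,7,8,9,10,11,12,15,16,17}
R △ Q = {3,5,6,8,10,11,13,14,17}
(R ∪ P) ∪ (R △ Q) = {3,4,5,6,7,8,9,10,11,12,13,14,15,16,17}
Pᶜ ∩ ((R ∪ P) ∪ (R △ Q)) = {3,5,6,7,10,11,13,14,15,16}

{3,5,6,7,10,11,13,14,15,16}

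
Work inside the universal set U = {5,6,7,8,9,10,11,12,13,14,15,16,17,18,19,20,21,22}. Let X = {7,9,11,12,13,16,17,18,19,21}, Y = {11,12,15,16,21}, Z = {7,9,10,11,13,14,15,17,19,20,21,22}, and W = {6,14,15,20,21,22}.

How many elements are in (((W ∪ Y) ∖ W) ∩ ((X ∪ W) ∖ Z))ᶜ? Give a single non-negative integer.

W ∪ Y = {6,11,12,14,15,16,20,21,22}
(W ∪ Y) ∖ W = {11,12,16}
X ∪ W = {6,7,9,11,12,13,14,15,16,17,18,19,20,21,22}
(X ∪ W) ∖ Z = {6,12,16,18}
((W ∪ Y) ∖ W) ∩ ((X ∪ W) ∖ Z) = {12,16}
(((W ∪ Y) ∖ W) ∩ ((X ∪ W) ∖ Z))ᶜ = {5,6,7,8,9,10,11,13,14,15,17,18,19,20,21,22}
|(((W ∪ Y) ∖ W) ∩ ((X ∪ W) ∖ Z))ᶜ| = 16

16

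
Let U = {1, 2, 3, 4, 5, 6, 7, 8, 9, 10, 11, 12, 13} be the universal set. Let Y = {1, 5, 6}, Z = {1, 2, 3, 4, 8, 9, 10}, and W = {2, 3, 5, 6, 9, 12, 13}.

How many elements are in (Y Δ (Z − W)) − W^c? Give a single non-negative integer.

Z − W = {1, 4, 8, 10}
Y Δ (Z − W) = {4, 5, 6, 8, 10}
W^c = {1, 4, 7, 8, 10, 11}
(Y Δ (Z − W)) − W^c = {5, 6}
|(Y Δ (Z − W)) − W^c| = 2

2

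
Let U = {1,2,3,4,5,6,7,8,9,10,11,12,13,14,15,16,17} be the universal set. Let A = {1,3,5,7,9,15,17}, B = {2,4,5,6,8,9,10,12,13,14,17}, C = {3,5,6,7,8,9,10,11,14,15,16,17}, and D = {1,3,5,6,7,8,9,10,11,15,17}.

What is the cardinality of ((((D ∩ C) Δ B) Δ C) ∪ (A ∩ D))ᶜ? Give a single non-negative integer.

D ∩ C = {3,5,6,7,8,9,10,11,15,17}
(D ∩ C) Δ B = {2,3,4,7,11,12,13,14,15}
((D ∩ C) Δ B) Δ C = {2,4,5,6,8,9,10,12,13,16,17}
A ∩ D = {1,3,5,7,9,15,17}
(((D ∩ C) Δ B) Δ C) ∪ (A ∩ D) = {1,2,3,4,5,6,7,8,9,10,12,13,15,16,17}
((((D ∩ C) Δ B) Δ C) ∪ (A ∩ D))ᶜ = {11,14}
|((((D ∩ C) Δ B) Δ C) ∪ (A ∩ D))ᶜ| = 2

2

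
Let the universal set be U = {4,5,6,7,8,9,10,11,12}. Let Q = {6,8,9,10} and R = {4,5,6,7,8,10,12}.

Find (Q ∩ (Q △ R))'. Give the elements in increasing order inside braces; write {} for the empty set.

{4,5,6,7,8,10,11,12}

Q △ R = {4,5,7,9,12}
Q ∩ (Q △ R) = {9}
(Q ∩ (Q △ R))' = {4,5,6,7,8,10,11,12}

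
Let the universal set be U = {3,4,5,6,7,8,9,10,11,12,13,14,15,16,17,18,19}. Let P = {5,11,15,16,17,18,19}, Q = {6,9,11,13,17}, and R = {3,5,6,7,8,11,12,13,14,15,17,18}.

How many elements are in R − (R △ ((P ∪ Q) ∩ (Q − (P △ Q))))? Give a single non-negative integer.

2

P ∪ Q = {5,6,9,11,13,15,16,17,18,19}
P △ Q = {5,6,9,13,15,16,18,19}
Q − (P △ Q) = {11,17}
(P ∪ Q) ∩ (Q − (P △ Q)) = {11,17}
R △ ((P ∪ Q) ∩ (Q − (P △ Q))) = {3,5,6,7,8,12,13,14,15,18}
R − (R △ ((P ∪ Q) ∩ (Q − (P △ Q)))) = {11,17}
|R − (R △ ((P ∪ Q) ∩ (Q − (P △ Q))))| = 2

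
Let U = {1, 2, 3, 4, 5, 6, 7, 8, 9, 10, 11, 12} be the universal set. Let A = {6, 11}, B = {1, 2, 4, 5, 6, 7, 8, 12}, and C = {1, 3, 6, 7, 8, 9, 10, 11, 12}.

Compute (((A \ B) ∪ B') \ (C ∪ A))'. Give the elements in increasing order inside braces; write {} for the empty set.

{1, 2, 3, 4, 5, 6, 7, 8, 9, 10, 11, 12}

A \ B = {11}
B' = {3, 9, 10, 11}
(A \ B) ∪ B' = {3, 9, 10, 11}
C ∪ A = {1, 3, 6, 7, 8, 9, 10, 11, 12}
((A \ B) ∪ B') \ (C ∪ A) = {}
(((A \ B) ∪ B') \ (C ∪ A))' = {1, 2, 3, 4, 5, 6, 7, 8, 9, 10, 11, 12}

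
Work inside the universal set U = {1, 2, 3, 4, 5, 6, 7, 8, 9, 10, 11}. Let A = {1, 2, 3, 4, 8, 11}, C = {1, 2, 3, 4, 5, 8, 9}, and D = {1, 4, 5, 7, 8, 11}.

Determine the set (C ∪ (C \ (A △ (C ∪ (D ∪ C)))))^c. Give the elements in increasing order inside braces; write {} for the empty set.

D ∪ C = {1, 2, 3, 4, 5, 7, 8, 9, 11}
C ∪ (D ∪ C) = {1, 2, 3, 4, 5, 7, 8, 9, 11}
A △ (C ∪ (D ∪ C)) = {5, 7, 9}
C \ (A △ (C ∪ (D ∪ C))) = {1, 2, 3, 4, 8}
C ∪ (C \ (A △ (C ∪ (D ∪ C)))) = {1, 2, 3, 4, 5, 8, 9}
(C ∪ (C \ (A △ (C ∪ (D ∪ C)))))^c = {6, 7, 10, 11}

{6, 7, 10, 11}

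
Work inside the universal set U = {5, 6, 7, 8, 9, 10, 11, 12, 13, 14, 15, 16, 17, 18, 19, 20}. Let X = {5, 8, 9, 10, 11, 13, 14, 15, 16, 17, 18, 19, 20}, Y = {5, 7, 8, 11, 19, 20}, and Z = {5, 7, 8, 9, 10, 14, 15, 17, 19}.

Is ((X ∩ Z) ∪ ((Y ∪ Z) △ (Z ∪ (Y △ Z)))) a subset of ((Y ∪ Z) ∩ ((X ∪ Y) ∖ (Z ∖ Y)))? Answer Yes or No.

No

X ∩ Z = {5, 8, 9, 10, 14, 15, 17, 19}
Y ∪ Z = {5, 7, 8, 9, 10, 11, 14, 15, 17, 19, 20}
Y △ Z = {9, 10, 11, 14, 15, 17, 20}
Z ∪ (Y △ Z) = {5, 7, 8, 9, 10, 11, 14, 15, 17, 19, 20}
(Y ∪ Z) △ (Z ∪ (Y △ Z)) = {}
(X ∩ Z) ∪ ((Y ∪ Z) △ (Z ∪ (Y △ Z))) = {5, 8, 9, 10, 14, 15, 17, 19}
X ∪ Y = {5, 7, 8, 9, 10, 11, 13, 14, 15, 16, 17, 18, 19, 20}
Z ∖ Y = {9, 10, 14, 15, 17}
(X ∪ Y) ∖ (Z ∖ Y) = {5, 7, 8, 11, 13, 16, 18, 19, 20}
(Y ∪ Z) ∩ ((X ∪ Y) ∖ (Z ∖ Y)) = {5, 7, 8, 11, 19, 20}
9 ∈ (X ∩ Z) ∪ ((Y ∪ Z) △ (Z ∪ (Y △ Z))) but 9 ∉ (Y ∪ Z) ∩ ((X ∪ Y) ∖ (Z ∖ Y)), so the inclusion fails.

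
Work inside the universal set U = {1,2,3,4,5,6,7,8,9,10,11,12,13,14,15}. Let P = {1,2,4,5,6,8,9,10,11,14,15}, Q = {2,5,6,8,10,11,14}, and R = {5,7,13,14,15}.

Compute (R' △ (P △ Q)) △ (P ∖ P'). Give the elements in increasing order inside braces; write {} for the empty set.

R' = {1,2,3,4,6,8,9,10,11,12}
P △ Q = {1,4,9,15}
R' △ (P △ Q) = {2,3,6,8,10,11,12,15}
P' = {3,7,12,13}
P ∖ P' = {1,2,4,5,6,8,9,10,11,14,15}
(R' △ (P △ Q)) △ (P ∖ P') = {1,3,4,5,9,12,14}

{1,3,4,5,9,12,14}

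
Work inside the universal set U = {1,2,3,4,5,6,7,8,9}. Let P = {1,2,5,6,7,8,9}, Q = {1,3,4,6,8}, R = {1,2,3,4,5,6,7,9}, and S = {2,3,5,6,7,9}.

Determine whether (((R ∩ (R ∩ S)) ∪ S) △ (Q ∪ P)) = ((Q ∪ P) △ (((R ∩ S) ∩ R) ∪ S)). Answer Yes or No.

R ∩ S = {2,3,5,6,7,9}
R ∩ (R ∩ S) = {2,3,5,6,7,9}
(R ∩ (R ∩ S)) ∪ S = {2,3,5,6,7,9}
Q ∪ P = {1,2,3,4,5,6,7,8,9}
((R ∩ (R ∩ S)) ∪ S) △ (Q ∪ P) = {1,4,8}
(R ∩ S) ∩ R = {2,3,5,6,7,9}
((R ∩ S) ∩ R) ∪ S = {2,3,5,6,7,9}
(Q ∪ P) △ (((R ∩ S) ∩ R) ∪ S) = {1,4,8}
Both equal {1,4,8}, so ((R ∩ (R ∩ S)) ∪ S) △ (Q ∪ P) = (Q ∪ P) △ (((R ∩ S) ∩ R) ∪ S).

Yes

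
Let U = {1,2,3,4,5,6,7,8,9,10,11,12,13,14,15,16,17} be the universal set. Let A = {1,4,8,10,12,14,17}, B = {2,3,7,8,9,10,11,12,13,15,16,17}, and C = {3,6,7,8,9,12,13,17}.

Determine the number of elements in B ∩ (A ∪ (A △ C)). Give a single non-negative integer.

8

A △ C = {1,3,4,6,7,9,10,13,14}
A ∪ (A △ C) = {1,3,4,6,7,8,9,10,12,13,14,17}
B ∩ (A ∪ (A △ C)) = {3,7,8,9,10,12,13,17}
|B ∩ (A ∪ (A △ C))| = 8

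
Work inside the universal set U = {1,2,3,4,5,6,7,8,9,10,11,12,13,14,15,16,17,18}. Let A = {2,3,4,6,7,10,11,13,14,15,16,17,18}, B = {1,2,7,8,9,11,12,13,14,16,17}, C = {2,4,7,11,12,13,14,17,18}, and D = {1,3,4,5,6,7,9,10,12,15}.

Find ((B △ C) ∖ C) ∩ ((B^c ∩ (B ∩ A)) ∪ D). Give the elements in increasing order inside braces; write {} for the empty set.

{1,9}

B △ C = {1,4,8,9,16,18}
(B △ C) ∖ C = {1,8,9,16}
B^c = {3,4,5,6,10,15,18}
B ∩ A = {2,7,11,13,14,16,17}
B^c ∩ (B ∩ A) = {}
(B^c ∩ (B ∩ A)) ∪ D = {1,3,4,5,6,7,9,10,12,15}
((B △ C) ∖ C) ∩ ((B^c ∩ (B ∩ A)) ∪ D) = {1,9}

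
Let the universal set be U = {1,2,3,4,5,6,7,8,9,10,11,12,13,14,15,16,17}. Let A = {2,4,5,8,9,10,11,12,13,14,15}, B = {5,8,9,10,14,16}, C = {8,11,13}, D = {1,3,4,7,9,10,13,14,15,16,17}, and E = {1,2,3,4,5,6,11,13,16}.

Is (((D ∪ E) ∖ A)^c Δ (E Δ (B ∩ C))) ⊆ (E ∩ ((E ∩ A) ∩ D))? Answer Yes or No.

D ∪ E = {1,2,3,4,5,6,7,9,10,11,13,14,15,16,17}
(D ∪ E) ∖ A = {1,3,6,7,16,17}
((D ∪ E) ∖ A)^c = {2,4,5,8,9,10,11,12,13,14,15}
B ∩ C = {8}
E Δ (B ∩ C) = {1,2,3,4,5,6,8,11,13,16}
((D ∪ E) ∖ A)^c Δ (E Δ (B ∩ C)) = {1,3,6,9,10,12,14,15,16}
E ∩ A = {2,4,5,11,13}
(E ∩ A) ∩ D = {4,13}
E ∩ ((E ∩ A) ∩ D) = {4,13}
1 ∈ ((D ∪ E) ∖ A)^c Δ (E Δ (B ∩ C)) but 1 ∉ E ∩ ((E ∩ A) ∩ D), so the inclusion fails.

No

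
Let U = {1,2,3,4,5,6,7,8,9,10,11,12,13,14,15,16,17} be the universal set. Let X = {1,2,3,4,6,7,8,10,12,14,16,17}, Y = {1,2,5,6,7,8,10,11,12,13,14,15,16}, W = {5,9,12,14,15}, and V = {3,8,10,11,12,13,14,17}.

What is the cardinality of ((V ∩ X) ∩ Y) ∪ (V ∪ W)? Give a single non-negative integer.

11

V ∩ X = {3,8,10,12,14,17}
(V ∩ X) ∩ Y = {8,10,12,14}
V ∪ W = {3,5,8,9,10,11,12,13,14,15,17}
((V ∩ X) ∩ Y) ∪ (V ∪ W) = {3,5,8,9,10,11,12,13,14,15,17}
|((V ∩ X) ∩ Y) ∪ (V ∪ W)| = 11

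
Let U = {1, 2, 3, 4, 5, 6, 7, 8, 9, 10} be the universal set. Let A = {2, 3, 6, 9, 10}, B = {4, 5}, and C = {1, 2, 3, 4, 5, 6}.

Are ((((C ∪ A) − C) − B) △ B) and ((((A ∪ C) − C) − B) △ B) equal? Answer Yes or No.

C ∪ A = {1, 2, 3, 4, 5, 6, 9, 10}
(C ∪ A) − C = {9, 10}
((C ∪ A) − C) − B = {9, 10}
(((C ∪ A) − C) − B) △ B = {4, 5, 9, 10}
A ∪ C = {1, 2, 3, 4, 5, 6, 9, 10}
(A ∪ C) − C = {9, 10}
((A ∪ C) − C) − B = {9, 10}
(((A ∪ C) − C) − B) △ B = {4, 5, 9, 10}
Both equal {4, 5, 9, 10}, so (((C ∪ A) − C) − B) △ B = (((A ∪ C) − C) − B) △ B.

Yes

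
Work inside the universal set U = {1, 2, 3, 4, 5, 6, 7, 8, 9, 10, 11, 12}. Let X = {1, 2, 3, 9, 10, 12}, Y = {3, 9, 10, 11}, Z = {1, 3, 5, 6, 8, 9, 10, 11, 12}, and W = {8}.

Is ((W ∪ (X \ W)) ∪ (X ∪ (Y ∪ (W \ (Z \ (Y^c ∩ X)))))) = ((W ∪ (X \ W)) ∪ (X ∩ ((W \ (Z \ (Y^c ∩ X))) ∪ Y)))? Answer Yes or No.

X \ W = {1, 2, 3, 9, 10, 12}
W ∪ (X \ W) = {1, 2, 3, 8, 9, 10, 12}
Y^c = {1, 2, 4, 5, 6, 7, 8, 12}
Y^c ∩ X = {1, 2, 12}
Z \ (Y^c ∩ X) = {3, 5, 6, 8, 9, 10, 11}
W \ (Z \ (Y^c ∩ X)) = {}
Y ∪ (W \ (Z \ (Y^c ∩ X))) = {3, 9, 10, 11}
X ∪ (Y ∪ (W \ (Z \ (Y^c ∩ X)))) = {1, 2, 3, 9, 10, 11, 12}
(W ∪ (X \ W)) ∪ (X ∪ (Y ∪ (W \ (Z \ (Y^c ∩ X))))) = {1, 2, 3, 8, 9, 10, 11, 12}
(W \ (Z \ (Y^c ∩ X))) ∪ Y = {3, 9, 10, 11}
X ∩ ((W \ (Z \ (Y^c ∩ X))) ∪ Y) = {3, 9, 10}
(W ∪ (X \ W)) ∪ (X ∩ ((W \ (Z \ (Y^c ∩ X))) ∪ Y)) = {1, 2, 3, 8, 9, 10, 12}
11 ∈ (W ∪ (X \ W)) ∪ (X ∪ (Y ∪ (W \ (Z \ (Y^c ∩ X))))) but 11 ∉ (W ∪ (X \ W)) ∪ (X ∩ ((W \ (Z \ (Y^c ∩ X))) ∪ Y)), so they differ.

No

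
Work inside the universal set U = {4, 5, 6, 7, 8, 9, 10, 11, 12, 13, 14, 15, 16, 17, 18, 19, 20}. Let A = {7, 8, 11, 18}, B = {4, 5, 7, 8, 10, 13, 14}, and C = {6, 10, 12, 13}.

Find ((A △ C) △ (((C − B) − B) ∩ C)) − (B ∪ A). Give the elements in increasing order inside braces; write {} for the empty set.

{}

A △ C = {6, 7, 8, 10, 11, 12, 13, 18}
C − B = {6, 12}
(C − B) − B = {6, 12}
((C − B) − B) ∩ C = {6, 12}
(A △ C) △ (((C − B) − B) ∩ C) = {7, 8, 10, 11, 13, 18}
B ∪ A = {4, 5, 7, 8, 10, 11, 13, 14, 18}
((A △ C) △ (((C − B) − B) ∩ C)) − (B ∪ A) = {}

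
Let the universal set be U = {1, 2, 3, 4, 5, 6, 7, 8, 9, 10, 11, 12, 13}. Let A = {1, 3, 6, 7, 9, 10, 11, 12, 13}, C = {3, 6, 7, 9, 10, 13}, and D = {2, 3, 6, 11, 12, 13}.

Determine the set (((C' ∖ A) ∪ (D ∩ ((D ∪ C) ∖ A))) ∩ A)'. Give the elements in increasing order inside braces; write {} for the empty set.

{1, 2, 3, 4, 5, 6, 7, 8, 9, 10, 11, 12, 13}

C' = {1, 2, 4, 5, 8, 11, 12}
C' ∖ A = {2, 4, 5, 8}
D ∪ C = {2, 3, 6, 7, 9, 10, 11, 12, 13}
(D ∪ C) ∖ A = {2}
D ∩ ((D ∪ C) ∖ A) = {2}
(C' ∖ A) ∪ (D ∩ ((D ∪ C) ∖ A)) = {2, 4, 5, 8}
((C' ∖ A) ∪ (D ∩ ((D ∪ C) ∖ A))) ∩ A = {}
(((C' ∖ A) ∪ (D ∩ ((D ∪ C) ∖ A))) ∩ A)' = {1, 2, 3, 4, 5, 6, 7, 8, 9, 10, 11, 12, 13}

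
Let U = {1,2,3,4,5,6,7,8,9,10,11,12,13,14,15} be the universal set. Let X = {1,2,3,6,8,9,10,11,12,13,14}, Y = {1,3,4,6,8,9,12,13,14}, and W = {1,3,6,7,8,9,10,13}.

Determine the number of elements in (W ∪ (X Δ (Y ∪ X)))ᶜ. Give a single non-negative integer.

Y ∪ X = {1,2,3,4,6,8,9,10,11,12,13,14}
X Δ (Y ∪ X) = {4}
W ∪ (X Δ (Y ∪ X)) = {1,3,4,6,7,8,9,10,13}
(W ∪ (X Δ (Y ∪ X)))ᶜ = {2,5,11,12,14,15}
|(W ∪ (X Δ (Y ∪ X)))ᶜ| = 6

6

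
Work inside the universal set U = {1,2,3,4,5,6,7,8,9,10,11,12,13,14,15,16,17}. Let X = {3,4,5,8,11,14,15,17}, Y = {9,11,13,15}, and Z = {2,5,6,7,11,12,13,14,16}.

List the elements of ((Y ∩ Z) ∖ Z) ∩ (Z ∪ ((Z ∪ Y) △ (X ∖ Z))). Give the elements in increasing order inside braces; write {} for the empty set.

{}

Y ∩ Z = {11,13}
(Y ∩ Z) ∖ Z = {}
Z ∪ Y = {2,5,6,7,9,11,12,13,14,15,16}
X ∖ Z = {3,4,8,15,17}
(Z ∪ Y) △ (X ∖ Z) = {2,3,4,5,6,7,8,9,11,12,13,14,16,17}
Z ∪ ((Z ∪ Y) △ (X ∖ Z)) = {2,3,4,5,6,7,8,9,11,12,13,14,16,17}
((Y ∩ Z) ∖ Z) ∩ (Z ∪ ((Z ∪ Y) △ (X ∖ Z))) = {}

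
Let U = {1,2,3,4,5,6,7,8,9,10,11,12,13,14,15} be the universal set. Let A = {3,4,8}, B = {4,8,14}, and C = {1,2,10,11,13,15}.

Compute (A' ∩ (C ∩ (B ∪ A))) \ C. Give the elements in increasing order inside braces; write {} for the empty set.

A' = {1,2,5,6,7,9,10,11,12,13,14,15}
B ∪ A = {3,4,8,14}
C ∩ (B ∪ A) = {}
A' ∩ (C ∩ (B ∪ A)) = {}
(A' ∩ (C ∩ (B ∪ A))) \ C = {}

{}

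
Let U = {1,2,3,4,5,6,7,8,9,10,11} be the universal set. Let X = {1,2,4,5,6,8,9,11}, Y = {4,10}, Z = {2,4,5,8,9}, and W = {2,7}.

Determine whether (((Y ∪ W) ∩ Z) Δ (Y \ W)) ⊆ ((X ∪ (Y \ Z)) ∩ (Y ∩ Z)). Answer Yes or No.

No

Y ∪ W = {2,4,7,10}
(Y ∪ W) ∩ Z = {2,4}
Y \ W = {4,10}
((Y ∪ W) ∩ Z) Δ (Y \ W) = {2,10}
Y \ Z = {10}
X ∪ (Y \ Z) = {1,2,4,5,6,8,9,10,11}
Y ∩ Z = {4}
(X ∪ (Y \ Z)) ∩ (Y ∩ Z) = {4}
2 ∈ ((Y ∪ W) ∩ Z) Δ (Y \ W) but 2 ∉ (X ∪ (Y \ Z)) ∩ (Y ∩ Z), so the inclusion fails.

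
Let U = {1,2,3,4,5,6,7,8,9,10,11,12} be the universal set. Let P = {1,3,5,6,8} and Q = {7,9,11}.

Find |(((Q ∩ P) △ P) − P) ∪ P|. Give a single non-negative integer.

Q ∩ P = {}
(Q ∩ P) △ P = {1,3,5,6,8}
((Q ∩ P) △ P) − P = {}
(((Q ∩ P) △ P) − P) ∪ P = {1,3,5,6,8}
|(((Q ∩ P) △ P) − P) ∪ P| = 5

5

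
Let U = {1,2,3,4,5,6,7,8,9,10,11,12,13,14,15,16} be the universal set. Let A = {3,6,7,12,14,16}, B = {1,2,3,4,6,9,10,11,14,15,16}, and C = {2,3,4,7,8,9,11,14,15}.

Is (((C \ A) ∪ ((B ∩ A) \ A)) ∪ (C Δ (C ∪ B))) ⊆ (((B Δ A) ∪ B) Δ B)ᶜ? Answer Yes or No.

C \ A = {2,4,8,9,11,15}
B ∩ A = {3,6,14,16}
(B ∩ A) \ A = {}
(C \ A) ∪ ((B ∩ A) \ A) = {2,4,8,9,11,15}
C ∪ B = {1,2,3,4,6,7,8,9,10,11,14,15,16}
C Δ (C ∪ B) = {1,6,10,16}
((C \ A) ∪ ((B ∩ A) \ A)) ∪ (C Δ (C ∪ B)) = {1,2,4,6,8,9,10,11,15,16}
B Δ A = {1,2,4,7,9,10,11,12,15}
(B Δ A) ∪ B = {1,2,3,4,6,7,9,10,11,12,14,15,16}
((B Δ A) ∪ B) Δ B = {7,12}
(((B Δ A) ∪ B) Δ B)ᶜ = {1,2,3,4,5,6,8,9,10,11,13,14,15,16}
Every element of {1,2,4,6,8,9,10,11,15,16} is in {1,2,3,4,5,6,8,9,10,11,13,14,15,16}, so ((C \ A) ∪ ((B ∩ A) \ A)) ∪ (C Δ (C ∪ B)) ⊆ (((B Δ A) ∪ B) Δ B)ᶜ.

Yes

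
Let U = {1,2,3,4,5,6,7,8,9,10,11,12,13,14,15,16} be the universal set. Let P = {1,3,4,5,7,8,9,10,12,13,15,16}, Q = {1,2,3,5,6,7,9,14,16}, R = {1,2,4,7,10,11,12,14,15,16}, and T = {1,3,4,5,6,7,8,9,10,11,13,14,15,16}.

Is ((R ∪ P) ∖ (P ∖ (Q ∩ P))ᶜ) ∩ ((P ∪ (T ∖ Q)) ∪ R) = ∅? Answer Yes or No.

No

R ∪ P = {1,2,3,4,5,7,8,9,10,11,12,13,14,15,16}
Q ∩ P = {1,3,5,7,9,16}
P ∖ (Q ∩ P) = {4,8,10,12,13,15}
(P ∖ (Q ∩ P))ᶜ = {1,2,3,5,6,7,9,11,14,16}
(R ∪ P) ∖ (P ∖ (Q ∩ P))ᶜ = {4,8,10,12,13,15}
T ∖ Q = {4,8,10,11,13,15}
P ∪ (T ∖ Q) = {1,3,4,5,7,8,9,10,11,12,13,15,16}
(P ∪ (T ∖ Q)) ∪ R = {1,2,3,4,5,7,8,9,10,11,12,13,14,15,16}
4 lies in both, so they are not disjoint.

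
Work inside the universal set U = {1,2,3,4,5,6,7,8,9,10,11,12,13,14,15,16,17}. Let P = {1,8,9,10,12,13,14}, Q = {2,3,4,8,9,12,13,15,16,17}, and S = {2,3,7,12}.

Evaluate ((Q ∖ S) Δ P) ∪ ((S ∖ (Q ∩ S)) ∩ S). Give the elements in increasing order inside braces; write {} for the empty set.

Q ∖ S = {4,8,9,13,15,16,17}
(Q ∖ S) Δ P = {1,4,10,12,14,15,16,17}
Q ∩ S = {2,3,12}
S ∖ (Q ∩ S) = {7}
(S ∖ (Q ∩ S)) ∩ S = {7}
((Q ∖ S) Δ P) ∪ ((S ∖ (Q ∩ S)) ∩ S) = {1,4,7,10,12,14,15,16,17}

{1,4,7,10,12,14,15,16,17}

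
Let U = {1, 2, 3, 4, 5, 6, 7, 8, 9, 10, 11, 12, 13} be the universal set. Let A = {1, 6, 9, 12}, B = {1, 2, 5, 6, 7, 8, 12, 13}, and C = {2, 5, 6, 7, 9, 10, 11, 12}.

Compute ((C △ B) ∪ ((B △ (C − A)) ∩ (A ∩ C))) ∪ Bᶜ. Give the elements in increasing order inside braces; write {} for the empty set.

C △ B = {1, 8, 9, 10, 11, 13}
C − A = {2, 5, 7, 10, 11}
B △ (C − A) = {1, 6, 8, 10, 11, 12, 13}
A ∩ C = {6, 9, 12}
(B △ (C − A)) ∩ (A ∩ C) = {6, 12}
(C △ B) ∪ ((B △ (C − A)) ∩ (A ∩ C)) = {1, 6, 8, 9, 10, 11, 12, 13}
Bᶜ = {3, 4, 9, 10, 11}
((C △ B) ∪ ((B △ (C − A)) ∩ (A ∩ C))) ∪ Bᶜ = {1, 3, 4, 6, 8, 9, 10, 11, 12, 13}

{1, 3, 4, 6, 8, 9, 10, 11, 12, 13}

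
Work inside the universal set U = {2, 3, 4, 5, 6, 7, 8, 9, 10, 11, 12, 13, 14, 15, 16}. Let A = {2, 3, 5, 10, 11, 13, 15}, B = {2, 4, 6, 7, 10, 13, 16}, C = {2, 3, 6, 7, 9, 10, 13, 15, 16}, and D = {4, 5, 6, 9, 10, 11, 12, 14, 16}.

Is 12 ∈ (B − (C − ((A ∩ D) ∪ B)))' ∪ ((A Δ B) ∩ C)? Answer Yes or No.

Yes

12 ∉ A and 12 ∈ D, so 12 ∉ A ∩ D
12 ∉ (A ∩ D) and 12 ∉ B, so 12 ∉ (A ∩ D) ∪ B
12 ∉ C and 12 ∉ ((A ∩ D) ∪ B), so 12 ∉ C − ((A ∩ D) ∪ B)
12 ∉ B and 12 ∉ (C − ((A ∩ D) ∪ B)), so 12 ∉ B − (C − ((A ∩ D) ∪ B))
12 ∈ (B − (C − ((A ∩ D) ∪ B)))' since 12 ∉ (B − (C − ((A ∩ D) ∪ B)))
12 ∉ A and 12 ∉ B, so 12 ∉ A Δ B
12 ∉ (A Δ B) and 12 ∉ C, so 12 ∉ (A Δ B) ∩ C
12 ∈ (B − (C − ((A ∩ D) ∪ B)))' and 12 ∉ ((A Δ B) ∩ C), so 12 ∈ (B − (C − ((A ∩ D) ∪ B)))' ∪ ((A Δ B) ∩ C)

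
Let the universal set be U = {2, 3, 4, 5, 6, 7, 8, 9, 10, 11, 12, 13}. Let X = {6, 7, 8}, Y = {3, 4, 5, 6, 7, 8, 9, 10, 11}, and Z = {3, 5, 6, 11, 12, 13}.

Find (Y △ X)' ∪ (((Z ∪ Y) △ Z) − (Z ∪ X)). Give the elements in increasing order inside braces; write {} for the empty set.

Y △ X = {3, 4, 5, 9, 10, 11}
(Y △ X)' = {2, 6, 7, 8, 12, 13}
Z ∪ Y = {3, 4, 5, 6, 7, 8, 9, 10, 11, 12, 13}
(Z ∪ Y) △ Z = {4, 7, 8, 9, 10}
Z ∪ X = {3, 5, 6, 7, 8, 11, 12, 13}
((Z ∪ Y) △ Z) − (Z ∪ X) = {4, 9, 10}
(Y △ X)' ∪ (((Z ∪ Y) △ Z) − (Z ∪ X)) = {2, 4, 6, 7, 8, 9, 10, 12, 13}

{2, 4, 6, 7, 8, 9, 10, 12, 13}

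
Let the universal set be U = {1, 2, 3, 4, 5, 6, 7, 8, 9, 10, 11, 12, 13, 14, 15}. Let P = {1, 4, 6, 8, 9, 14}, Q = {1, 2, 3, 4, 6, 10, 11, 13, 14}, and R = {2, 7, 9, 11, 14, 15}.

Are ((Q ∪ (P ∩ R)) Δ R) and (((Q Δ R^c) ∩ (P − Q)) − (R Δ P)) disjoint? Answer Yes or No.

P ∩ R = {9, 14}
Q ∪ (P ∩ R) = {1, 2, 3, 4, 6, 9, 10, 11, 13, 14}
(Q ∪ (P ∩ R)) Δ R = {1, 3, 4, 6, 7, 10, 13, 15}
R^c = {1, 3, 4, 5, 6, 8, 10, 12, 13}
Q Δ R^c = {2, 5, 8, 11, 12, 14}
P − Q = {8, 9}
(Q Δ R^c) ∩ (P − Q) = {8}
R Δ P = {1, 2, 4, 6, 7, 8, 11, 15}
((Q Δ R^c) ∩ (P − Q)) − (R Δ P) = {}
{1, 3, 4, 6, 7, 10, 13, 15} and {} share no elements.

Yes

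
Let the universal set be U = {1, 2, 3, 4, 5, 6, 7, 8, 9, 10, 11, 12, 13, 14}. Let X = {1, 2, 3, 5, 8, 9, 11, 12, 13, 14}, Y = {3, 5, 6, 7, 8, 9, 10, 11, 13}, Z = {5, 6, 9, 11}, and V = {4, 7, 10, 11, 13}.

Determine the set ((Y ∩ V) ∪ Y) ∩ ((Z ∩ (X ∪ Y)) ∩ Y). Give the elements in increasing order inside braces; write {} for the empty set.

{5, 6, 9, 11}

Y ∩ V = {7, 10, 11, 13}
(Y ∩ V) ∪ Y = {3, 5, 6, 7, 8, 9, 10, 11, 13}
X ∪ Y = {1, 2, 3, 5, 6, 7, 8, 9, 10, 11, 12, 13, 14}
Z ∩ (X ∪ Y) = {5, 6, 9, 11}
(Z ∩ (X ∪ Y)) ∩ Y = {5, 6, 9, 11}
((Y ∩ V) ∪ Y) ∩ ((Z ∩ (X ∪ Y)) ∩ Y) = {5, 6, 9, 11}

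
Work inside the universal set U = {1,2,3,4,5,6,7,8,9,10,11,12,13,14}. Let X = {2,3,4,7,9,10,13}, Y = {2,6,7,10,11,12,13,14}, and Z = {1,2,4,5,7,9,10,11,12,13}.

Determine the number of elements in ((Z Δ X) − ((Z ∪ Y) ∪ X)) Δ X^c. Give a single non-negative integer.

7

Z Δ X = {1,3,5,11,12}
Z ∪ Y = {1,2,4,5,6,7,9,10,11,12,13,14}
(Z ∪ Y) ∪ X = {1,2,3,4,5,6,7,9,10,11,12,13,14}
(Z Δ X) − ((Z ∪ Y) ∪ X) = {}
X^c = {1,5,6,8,11,12,14}
((Z Δ X) − ((Z ∪ Y) ∪ X)) Δ X^c = {1,5,6,8,11,12,14}
|((Z Δ X) − ((Z ∪ Y) ∪ X)) Δ X^c| = 7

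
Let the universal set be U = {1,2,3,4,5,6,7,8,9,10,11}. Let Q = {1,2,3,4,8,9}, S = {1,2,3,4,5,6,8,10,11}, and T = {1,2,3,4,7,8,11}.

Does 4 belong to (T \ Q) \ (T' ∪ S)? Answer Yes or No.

No

4 ∈ T and 4 ∈ Q, so 4 ∉ T \ Q
4 ∈ T, so 4 ∉ T'
4 ∉ T' and 4 ∈ S, so 4 ∈ T' ∪ S
4 ∉ (T \ Q) and 4 ∈ (T' ∪ S), so 4 ∉ (T \ Q) \ (T' ∪ S)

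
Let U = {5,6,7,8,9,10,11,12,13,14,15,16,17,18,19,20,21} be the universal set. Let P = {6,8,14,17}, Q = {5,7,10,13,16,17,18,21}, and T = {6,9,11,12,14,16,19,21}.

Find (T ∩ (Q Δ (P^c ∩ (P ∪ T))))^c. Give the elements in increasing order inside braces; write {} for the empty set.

P^c = {5,7,9,10,11,12,13,15,16,18,19,20,21}
P ∪ T = {6,8,9,11,12,14,16,17,19,21}
P^c ∩ (P ∪ T) = {9,11,12,16,19,21}
Q Δ (P^c ∩ (P ∪ T)) = {5,7,9,10,11,12,13,17,18,19}
T ∩ (Q Δ (P^c ∩ (P ∪ T))) = {9,11,12,19}
(T ∩ (Q Δ (P^c ∩ (P ∪ T))))^c = {5,6,7,8,10,13,14,15,16,17,18,20,21}

{5,6,7,8,10,13,14,15,16,17,18,20,21}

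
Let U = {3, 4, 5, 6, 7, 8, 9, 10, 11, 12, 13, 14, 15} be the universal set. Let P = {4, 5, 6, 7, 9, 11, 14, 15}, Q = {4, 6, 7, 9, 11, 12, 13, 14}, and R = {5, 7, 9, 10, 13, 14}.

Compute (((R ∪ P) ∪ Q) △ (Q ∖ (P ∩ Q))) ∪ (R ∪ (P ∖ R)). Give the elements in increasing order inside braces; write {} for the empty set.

{4, 5, 6, 7, 9, 10, 11, 13, 14, 15}

R ∪ P = {4, 5, 6, 7, 9, 10, 11, 13, 14, 15}
(R ∪ P) ∪ Q = {4, 5, 6, 7, 9, 10, 11, 12, 13, 14, 15}
P ∩ Q = {4, 6, 7, 9, 11, 14}
Q ∖ (P ∩ Q) = {12, 13}
((R ∪ P) ∪ Q) △ (Q ∖ (P ∩ Q)) = {4, 5, 6, 7, 9, 10, 11, 14, 15}
P ∖ R = {4, 6, 11, 15}
R ∪ (P ∖ R) = {4, 5, 6, 7, 9, 10, 11, 13, 14, 15}
(((R ∪ P) ∪ Q) △ (Q ∖ (P ∩ Q))) ∪ (R ∪ (P ∖ R)) = {4, 5, 6, 7, 9, 10, 11, 13, 14, 15}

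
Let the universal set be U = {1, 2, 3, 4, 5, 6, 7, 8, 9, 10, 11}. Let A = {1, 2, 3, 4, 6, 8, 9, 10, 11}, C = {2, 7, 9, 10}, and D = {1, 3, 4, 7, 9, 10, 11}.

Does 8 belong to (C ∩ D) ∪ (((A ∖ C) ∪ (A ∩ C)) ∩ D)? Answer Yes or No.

8 ∉ C and 8 ∉ D, so 8 ∉ C ∩ D
8 ∈ A and 8 ∉ C, so 8 ∈ A ∖ C
8 ∈ A and 8 ∉ C, so 8 ∉ A ∩ C
8 ∈ (A ∖ C) and 8 ∉ (A ∩ C), so 8 ∈ (A ∖ C) ∪ (A ∩ C)
8 ∈ ((A ∖ C) ∪ (A ∩ C)) and 8 ∉ D, so 8 ∉ ((A ∖ C) ∪ (A ∩ C)) ∩ D
8 ∉ (C ∩ D) and 8 ∉ (((A ∖ C) ∪ (A ∩ C)) ∩ D), so 8 ∉ (C ∩ D) ∪ (((A ∖ C) ∪ (A ∩ C)) ∩ D)

No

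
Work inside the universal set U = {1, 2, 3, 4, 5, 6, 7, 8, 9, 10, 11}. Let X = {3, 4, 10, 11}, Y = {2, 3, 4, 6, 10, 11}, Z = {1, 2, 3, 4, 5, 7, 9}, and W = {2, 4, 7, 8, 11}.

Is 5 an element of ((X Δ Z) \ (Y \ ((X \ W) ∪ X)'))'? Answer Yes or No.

No

5 ∉ X and 5 ∈ Z, so 5 ∈ X Δ Z
5 ∉ X and 5 ∉ W, so 5 ∉ X \ W
5 ∉ (X \ W) and 5 ∉ X, so 5 ∉ (X \ W) ∪ X
5 ∈ ((X \ W) ∪ X)' since 5 ∉ ((X \ W) ∪ X)
5 ∉ Y and 5 ∈ ((X \ W) ∪ X)', so 5 ∉ Y \ ((X \ W) ∪ X)'
5 ∈ (X Δ Z) and 5 ∉ (Y \ ((X \ W) ∪ X)'), so 5 ∈ (X Δ Z) \ (Y \ ((X \ W) ∪ X)')
5 ∉ ((X Δ Z) \ (Y \ ((X \ W) ∪ X)'))' since 5 ∈ ((X Δ Z) \ (Y \ ((X \ W) ∪ X)'))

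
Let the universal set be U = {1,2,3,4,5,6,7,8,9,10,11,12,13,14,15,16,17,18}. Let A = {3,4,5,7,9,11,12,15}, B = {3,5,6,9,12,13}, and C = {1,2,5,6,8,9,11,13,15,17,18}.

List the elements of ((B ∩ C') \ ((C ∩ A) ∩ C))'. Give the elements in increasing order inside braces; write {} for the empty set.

{1,2,4,5,6,7,8,9,10,11,13,14,15,16,17,18}

C' = {3,4,7,10,12,14,16}
B ∩ C' = {3,12}
C ∩ A = {5,9,11,15}
(C ∩ A) ∩ C = {5,9,11,15}
(B ∩ C') \ ((C ∩ A) ∩ C) = {3,12}
((B ∩ C') \ ((C ∩ A) ∩ C))' = {1,2,4,5,6,7,8,9,10,11,13,14,15,16,17,18}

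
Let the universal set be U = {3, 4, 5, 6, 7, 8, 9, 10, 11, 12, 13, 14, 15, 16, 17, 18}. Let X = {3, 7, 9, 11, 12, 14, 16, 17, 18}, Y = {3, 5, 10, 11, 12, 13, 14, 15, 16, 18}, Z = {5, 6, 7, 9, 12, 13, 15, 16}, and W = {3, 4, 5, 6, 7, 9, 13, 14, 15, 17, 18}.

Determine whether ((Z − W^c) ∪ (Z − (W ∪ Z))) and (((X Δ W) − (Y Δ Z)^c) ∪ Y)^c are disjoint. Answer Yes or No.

No

W^c = {8, 10, 11, 12, 16}
Z − W^c = {5, 6, 7, 9, 13, 15}
W ∪ Z = {3, 4, 5, 6, 7, 9, 12, 13, 14, 15, 16, 17, 18}
Z − (W ∪ Z) = {}
(Z − W^c) ∪ (Z − (W ∪ Z)) = {5, 6, 7, 9, 13, 15}
X Δ W = {4, 5, 6, 11, 12, 13, 15, 16}
Y Δ Z = {3, 6, 7, 9, 10, 11, 14, 18}
(Y Δ Z)^c = {4, 5, 8, 12, 13, 15, 16, 17}
(X Δ W) − (Y Δ Z)^c = {6, 11}
((X Δ W) − (Y Δ Z)^c) ∪ Y = {3, 5, 6, 10, 11, 12, 13, 14, 15, 16, 18}
(((X Δ W) − (Y Δ Z)^c) ∪ Y)^c = {4, 7, 8, 9, 17}
7 lies in both, so they are not disjoint.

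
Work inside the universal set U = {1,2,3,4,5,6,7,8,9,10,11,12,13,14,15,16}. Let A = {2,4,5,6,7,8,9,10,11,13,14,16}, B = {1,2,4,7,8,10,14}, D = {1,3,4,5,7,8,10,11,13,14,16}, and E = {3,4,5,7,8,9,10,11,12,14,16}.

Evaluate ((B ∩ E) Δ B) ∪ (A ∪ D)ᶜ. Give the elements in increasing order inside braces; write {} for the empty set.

{1,2,12,15}

B ∩ E = {4,7,8,10,14}
(B ∩ E) Δ B = {1,2}
A ∪ D = {1,2,3,4,5,6,7,8,9,10,11,13,14,16}
(A ∪ D)ᶜ = {12,15}
((B ∩ E) Δ B) ∪ (A ∪ D)ᶜ = {1,2,12,15}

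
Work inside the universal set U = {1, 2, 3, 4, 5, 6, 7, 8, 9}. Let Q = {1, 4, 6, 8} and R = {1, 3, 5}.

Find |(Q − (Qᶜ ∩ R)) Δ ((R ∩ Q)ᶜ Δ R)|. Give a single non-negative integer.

Qᶜ = {2, 3, 5, 7, 9}
Qᶜ ∩ R = {3, 5}
Q − (Qᶜ ∩ R) = {1, 4, 6, 8}
R ∩ Q = {1}
(R ∩ Q)ᶜ = {2, 3, 4, 5, 6, 7, 8, 9}
(R ∩ Q)ᶜ Δ R = {1, 2, 4, 6, 7, 8, 9}
(Q − (Qᶜ ∩ R)) Δ ((R ∩ Q)ᶜ Δ R) = {2, 7, 9}
|(Q − (Qᶜ ∩ R)) Δ ((R ∩ Q)ᶜ Δ R)| = 3

3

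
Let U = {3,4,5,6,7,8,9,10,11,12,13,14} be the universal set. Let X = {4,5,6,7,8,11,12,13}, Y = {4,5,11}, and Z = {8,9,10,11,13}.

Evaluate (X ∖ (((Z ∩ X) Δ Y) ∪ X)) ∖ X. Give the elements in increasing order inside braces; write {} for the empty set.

Z ∩ X = {8,11,13}
(Z ∩ X) Δ Y = {4,5,8,13}
((Z ∩ X) Δ Y) ∪ X = {4,5,6,7,8,11,12,13}
X ∖ (((Z ∩ X) Δ Y) ∪ X) = {}
(X ∖ (((Z ∩ X) Δ Y) ∪ X)) ∖ X = {}

{}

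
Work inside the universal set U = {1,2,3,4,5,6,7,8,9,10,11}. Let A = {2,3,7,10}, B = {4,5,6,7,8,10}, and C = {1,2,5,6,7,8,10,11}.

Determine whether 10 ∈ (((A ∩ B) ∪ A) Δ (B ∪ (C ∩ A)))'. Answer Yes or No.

10 ∈ A and 10 ∈ B, so 10 ∈ A ∩ B
10 ∈ (A ∩ B) and 10 ∈ A, so 10 ∈ (A ∩ B) ∪ A
10 ∈ C and 10 ∈ A, so 10 ∈ C ∩ A
10 ∈ B and 10 ∈ (C ∩ A), so 10 ∈ B ∪ (C ∩ A)
10 ∈ ((A ∩ B) ∪ A) and 10 ∈ (B ∪ (C ∩ A)), so 10 ∉ ((A ∩ B) ∪ A) Δ (B ∪ (C ∩ A))
10 ∈ (((A ∩ B) ∪ A) Δ (B ∪ (C ∩ A)))' since 10 ∉ (((A ∩ B) ∪ A) Δ (B ∪ (C ∩ A)))

Yes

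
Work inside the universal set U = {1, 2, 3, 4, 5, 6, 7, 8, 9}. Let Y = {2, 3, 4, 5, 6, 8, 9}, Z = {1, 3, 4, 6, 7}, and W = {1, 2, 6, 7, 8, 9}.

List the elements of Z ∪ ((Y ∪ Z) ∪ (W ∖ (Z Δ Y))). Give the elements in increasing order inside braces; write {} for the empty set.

{1, 2, 3, 4, 5, 6, 7, 8, 9}

Y ∪ Z = {1, 2, 3, 4, 5, 6, 7, 8, 9}
Z Δ Y = {1, 2, 5, 7, 8, 9}
W ∖ (Z Δ Y) = {6}
(Y ∪ Z) ∪ (W ∖ (Z Δ Y)) = {1, 2, 3, 4, 5, 6, 7, 8, 9}
Z ∪ ((Y ∪ Z) ∪ (W ∖ (Z Δ Y))) = {1, 2, 3, 4, 5, 6, 7, 8, 9}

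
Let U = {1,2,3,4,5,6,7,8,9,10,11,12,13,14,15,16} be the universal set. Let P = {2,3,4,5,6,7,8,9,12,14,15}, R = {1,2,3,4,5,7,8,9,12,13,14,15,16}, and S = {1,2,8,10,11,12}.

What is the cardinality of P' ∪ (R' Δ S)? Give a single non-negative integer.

P' = {1,10,11,13,16}
R' = {6,10,11}
R' Δ S = {1,2,6,8,12}
P' ∪ (R' Δ S) = {1,2,6,8,10,11,12,13,16}
|P' ∪ (R' Δ S)| = 9

9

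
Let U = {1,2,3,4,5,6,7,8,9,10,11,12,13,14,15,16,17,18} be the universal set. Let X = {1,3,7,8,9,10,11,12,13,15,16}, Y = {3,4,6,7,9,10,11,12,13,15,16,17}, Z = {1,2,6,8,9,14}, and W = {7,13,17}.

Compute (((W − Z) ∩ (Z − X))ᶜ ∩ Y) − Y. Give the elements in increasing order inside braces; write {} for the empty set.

W − Z = {7,13,17}
Z − X = {2,6,14}
(W − Z) ∩ (Z − X) = {}
((W − Z) ∩ (Z − X))ᶜ = {1,2,3,4,5,6,7,8,9,10,11,12,13,14,15,16,17,18}
((W − Z) ∩ (Z − X))ᶜ ∩ Y = {3,4,6,7,9,10,11,12,13,15,16,17}
(((W − Z) ∩ (Z − X))ᶜ ∩ Y) − Y = {}

{}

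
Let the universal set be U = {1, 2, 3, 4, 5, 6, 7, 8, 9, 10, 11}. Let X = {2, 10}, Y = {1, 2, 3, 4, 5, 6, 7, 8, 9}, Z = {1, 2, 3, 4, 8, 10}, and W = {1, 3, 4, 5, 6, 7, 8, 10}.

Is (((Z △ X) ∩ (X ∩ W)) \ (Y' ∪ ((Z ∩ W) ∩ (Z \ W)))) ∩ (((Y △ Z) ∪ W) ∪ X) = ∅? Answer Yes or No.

Z △ X = {1, 3, 4, 8}
X ∩ W = {10}
(Z △ X) ∩ (X ∩ W) = {}
Y' = {10, 11}
Z ∩ W = {1, 3, 4, 8, 10}
Z \ W = {2}
(Z ∩ W) ∩ (Z \ W) = {}
Y' ∪ ((Z ∩ W) ∩ (Z \ W)) = {10, 11}
((Z △ X) ∩ (X ∩ W)) \ (Y' ∪ ((Z ∩ W) ∩ (Z \ W))) = {}
Y △ Z = {5, 6, 7, 9, 10}
(Y △ Z) ∪ W = {1, 3, 4, 5, 6, 7, 8, 9, 10}
((Y △ Z) ∪ W) ∪ X = {1, 2, 3, 4, 5, 6, 7, 8, 9, 10}
{} and {1, 2, 3, 4, 5, 6, 7, 8, 9, 10} share no elements.

Yes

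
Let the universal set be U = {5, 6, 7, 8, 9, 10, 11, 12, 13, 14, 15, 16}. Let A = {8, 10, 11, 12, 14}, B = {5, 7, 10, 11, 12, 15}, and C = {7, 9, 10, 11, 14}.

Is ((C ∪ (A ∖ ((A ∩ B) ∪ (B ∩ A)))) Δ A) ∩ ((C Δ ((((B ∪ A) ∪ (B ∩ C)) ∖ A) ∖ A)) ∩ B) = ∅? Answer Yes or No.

Yes

A ∩ B = {10, 11, 12}
B ∩ A = {10, 11, 12}
(A ∩ B) ∪ (B ∩ A) = {10, 11, 12}
A ∖ ((A ∩ B) ∪ (B ∩ A)) = {8, 14}
C ∪ (A ∖ ((A ∩ B) ∪ (B ∩ A))) = {7, 8, 9, 10, 11, 14}
(C ∪ (A ∖ ((A ∩ B) ∪ (B ∩ A)))) Δ A = {7, 9, 12}
B ∪ A = {5, 7, 8, 10, 11, 12, 14, 15}
B ∩ C = {7, 10, 11}
(B ∪ A) ∪ (B ∩ C) = {5, 7, 8, 10, 11, 12, 14, 15}
((B ∪ A) ∪ (B ∩ C)) ∖ A = {5, 7, 15}
(((B ∪ A) ∪ (B ∩ C)) ∖ A) ∖ A = {5, 7, 15}
C Δ ((((B ∪ A) ∪ (B ∩ C)) ∖ A) ∖ A) = {5, 9, 10, 11, 14, 15}
(C Δ ((((B ∪ A) ∪ (B ∩ C)) ∖ A) ∖ A)) ∩ B = {5, 10, 11, 15}
{7, 9, 12} and {5, 10, 11, 15} share no elements.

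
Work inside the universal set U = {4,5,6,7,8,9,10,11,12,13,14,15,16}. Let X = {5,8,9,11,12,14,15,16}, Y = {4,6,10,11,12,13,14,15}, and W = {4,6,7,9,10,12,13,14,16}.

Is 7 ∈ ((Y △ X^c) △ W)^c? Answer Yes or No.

Yes

7 ∉ X, so 7 ∈ X^c
7 ∉ Y and 7 ∈ X^c, so 7 ∈ Y △ X^c
7 ∈ (Y △ X^c) and 7 ∈ W, so 7 ∉ (Y △ X^c) △ W
7 ∈ ((Y △ X^c) △ W)^c since 7 ∉ ((Y △ X^c) △ W)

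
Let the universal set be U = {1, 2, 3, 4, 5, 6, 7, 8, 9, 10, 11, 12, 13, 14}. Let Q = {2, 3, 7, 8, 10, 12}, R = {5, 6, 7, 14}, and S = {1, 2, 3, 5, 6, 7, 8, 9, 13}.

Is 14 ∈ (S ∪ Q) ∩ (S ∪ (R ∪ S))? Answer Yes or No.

14 ∉ S and 14 ∉ Q, so 14 ∉ S ∪ Q
14 ∈ R and 14 ∉ S, so 14 ∈ R ∪ S
14 ∉ S and 14 ∈ (R ∪ S), so 14 ∈ S ∪ (R ∪ S)
14 ∉ (S ∪ Q) and 14 ∈ (S ∪ (R ∪ S)), so 14 ∉ (S ∪ Q) ∩ (S ∪ (R ∪ S))

No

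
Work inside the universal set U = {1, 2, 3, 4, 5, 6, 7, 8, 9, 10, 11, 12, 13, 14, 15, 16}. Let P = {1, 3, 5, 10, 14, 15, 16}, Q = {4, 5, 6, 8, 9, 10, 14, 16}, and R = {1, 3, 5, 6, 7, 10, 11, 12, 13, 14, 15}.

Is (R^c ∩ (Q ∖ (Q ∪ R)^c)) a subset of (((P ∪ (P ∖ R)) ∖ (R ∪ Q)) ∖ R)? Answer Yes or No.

R^c = {2, 4, 8, 9, 16}
Q ∪ R = {1, 3, 4, 5, 6, 7, 8, 9, 10, 11, 12, 13, 14, 15, 16}
(Q ∪ R)^c = {2}
Q ∖ (Q ∪ R)^c = {4, 5, 6, 8, 9, 10, 14, 16}
R^c ∩ (Q ∖ (Q ∪ R)^c) = {4, 8, 9, 16}
P ∖ R = {16}
P ∪ (P ∖ R) = {1, 3, 5, 10, 14, 15, 16}
R ∪ Q = {1, 3, 4, 5, 6, 7, 8, 9, 10, 11, 12, 13, 14, 15, 16}
(P ∪ (P ∖ R)) ∖ (R ∪ Q) = {}
((P ∪ (P ∖ R)) ∖ (R ∪ Q)) ∖ R = {}
4 ∈ R^c ∩ (Q ∖ (Q ∪ R)^c) but 4 ∉ ((P ∪ (P ∖ R)) ∖ (R ∪ Q)) ∖ R, so the inclusion fails.

No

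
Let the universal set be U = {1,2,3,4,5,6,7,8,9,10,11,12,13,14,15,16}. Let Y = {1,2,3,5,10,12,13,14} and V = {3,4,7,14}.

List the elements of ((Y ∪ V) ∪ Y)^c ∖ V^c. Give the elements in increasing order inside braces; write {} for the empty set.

{}

Y ∪ V = {1,2,3,4,5,7,10,12,13,14}
(Y ∪ V) ∪ Y = {1,2,3,4,5,7,10,12,13,14}
((Y ∪ V) ∪ Y)^c = {6,8,9,11,15,16}
V^c = {1,2,5,6,8,9,10,11,12,13,15,16}
((Y ∪ V) ∪ Y)^c ∖ V^c = {}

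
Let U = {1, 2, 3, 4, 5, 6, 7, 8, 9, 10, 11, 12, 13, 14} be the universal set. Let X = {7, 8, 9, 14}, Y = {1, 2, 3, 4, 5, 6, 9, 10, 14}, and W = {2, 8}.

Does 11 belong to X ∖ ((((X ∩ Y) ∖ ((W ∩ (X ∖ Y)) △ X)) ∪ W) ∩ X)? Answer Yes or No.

11 ∉ X and 11 ∉ Y, so 11 ∉ X ∩ Y
11 ∉ X and 11 ∉ Y, so 11 ∉ X ∖ Y
11 ∉ W and 11 ∉ (X ∖ Y), so 11 ∉ W ∩ (X ∖ Y)
11 ∉ (W ∩ (X ∖ Y)) and 11 ∉ X, so 11 ∉ (W ∩ (X ∖ Y)) △ X
11 ∉ (X ∩ Y) and 11 ∉ ((W ∩ (X ∖ Y)) △ X), so 11 ∉ (X ∩ Y) ∖ ((W ∩ (X ∖ Y)) △ X)
11 ∉ ((X ∩ Y) ∖ ((W ∩ (X ∖ Y)) △ X)) and 11 ∉ W, so 11 ∉ ((X ∩ Y) ∖ ((W ∩ (X ∖ Y)) △ X)) ∪ W
11 ∉ (((X ∩ Y) ∖ ((W ∩ (X ∖ Y)) △ X)) ∪ W) and 11 ∉ X, so 11 ∉ (((X ∩ Y) ∖ ((W ∩ (X ∖ Y)) △ X)) ∪ W) ∩ X
11 ∉ X and 11 ∉ ((((X ∩ Y) ∖ ((W ∩ (X ∖ Y)) △ X)) ∪ W) ∩ X), so 11 ∉ X ∖ ((((X ∩ Y) ∖ ((W ∩ (X ∖ Y)) △ X)) ∪ W) ∩ X)

No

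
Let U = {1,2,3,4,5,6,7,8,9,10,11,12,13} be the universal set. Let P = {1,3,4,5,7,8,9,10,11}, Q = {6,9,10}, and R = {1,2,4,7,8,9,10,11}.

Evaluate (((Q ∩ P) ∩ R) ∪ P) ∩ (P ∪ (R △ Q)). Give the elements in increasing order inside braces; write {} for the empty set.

Q ∩ P = {9,10}
(Q ∩ P) ∩ R = {9,10}
((Q ∩ P) ∩ R) ∪ P = {1,3,4,5,7,8,9,10,11}
R △ Q = {1,2,4,6,7,8,11}
P ∪ (R △ Q) = {1,2,3,4,5,6,7,8,9,10,11}
(((Q ∩ P) ∩ R) ∪ P) ∩ (P ∪ (R △ Q)) = {1,3,4,5,7,8,9,10,11}

{1,3,4,5,7,8,9,10,11}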